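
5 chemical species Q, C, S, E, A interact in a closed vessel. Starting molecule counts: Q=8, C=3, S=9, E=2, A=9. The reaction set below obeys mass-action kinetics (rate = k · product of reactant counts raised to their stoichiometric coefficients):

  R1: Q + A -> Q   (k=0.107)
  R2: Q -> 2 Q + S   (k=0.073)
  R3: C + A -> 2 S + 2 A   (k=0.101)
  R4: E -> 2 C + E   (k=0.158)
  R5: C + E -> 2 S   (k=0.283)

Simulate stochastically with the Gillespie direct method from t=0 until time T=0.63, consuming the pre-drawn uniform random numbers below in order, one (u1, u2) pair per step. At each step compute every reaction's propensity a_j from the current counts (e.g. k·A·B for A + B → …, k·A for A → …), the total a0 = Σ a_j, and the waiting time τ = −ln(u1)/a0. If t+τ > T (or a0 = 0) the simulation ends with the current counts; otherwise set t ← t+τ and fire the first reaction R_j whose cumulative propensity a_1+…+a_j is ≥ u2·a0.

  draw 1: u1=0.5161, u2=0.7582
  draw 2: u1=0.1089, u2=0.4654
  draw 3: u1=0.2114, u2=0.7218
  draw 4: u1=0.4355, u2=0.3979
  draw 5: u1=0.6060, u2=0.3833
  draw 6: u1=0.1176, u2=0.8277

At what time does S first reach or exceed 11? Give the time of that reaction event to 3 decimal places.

t=0.000: Q=8 C=3 S=9 E=2 A=9
Draw 1: a1=7.704, a2=0.584, a3=2.727, a4=0.316, a5=1.698, a0=13.029; τ=−ln(0.5161)/13.029=0.051 → t=0.051; u2·a0=0.7582·13.029=9.879; a1+a2=8.288 < 9.879 ≤ a1+…+a3=11.015 → R3 fires; Q=8 C=2 S=11 E=2 A=10
Draw 2: a1=8.560, a2=0.584, a3=2.020, a4=0.316, a5=1.132, a0=12.612; τ=−ln(0.1089)/12.612=0.176 → t=0.227; u2·a0=0.4654·12.612=5.870 ≤ a1=8.560 → R1 fires; Q=8 C=2 S=11 E=2 A=9
Draw 3: a1=7.704, a2=0.584, a3=1.818, a4=0.316, a5=1.132, a0=11.554; τ=−ln(0.2114)/11.554=0.134 → t=0.361; u2·a0=0.7218·11.554=8.340; a1+a2=8.288 < 8.340 ≤ a1+…+a3=10.106 → R3 fires; Q=8 C=1 S=13 E=2 A=10
Draw 4: a1=8.560, a2=0.584, a3=1.010, a4=0.316, a5=0.566, a0=11.036; τ=−ln(0.4355)/11.036=0.075 → t=0.436; u2·a0=0.3979·11.036=4.391 ≤ a1=8.560 → R1 fires; Q=8 C=1 S=13 E=2 A=9
Draw 5: a1=7.704, a2=0.584, a3=0.909, a4=0.316, a5=0.566, a0=10.079; τ=−ln(0.6060)/10.079=0.050 → t=0.486; u2·a0=0.3833·10.079=3.863 ≤ a1=7.704 → R1 fires; Q=8 C=1 S=13 E=2 A=8
Draw 6: a1=6.848, a2=0.584, a3=0.808, a4=0.316, a5=0.566, a0=9.122; τ=−ln(0.1176)/9.122=0.235 → t=0.721 > T=0.63: stop.
S first becomes ≥ 11 when it reaches 11 at the event at t=0.051.

Threshold first reached at t = 0.051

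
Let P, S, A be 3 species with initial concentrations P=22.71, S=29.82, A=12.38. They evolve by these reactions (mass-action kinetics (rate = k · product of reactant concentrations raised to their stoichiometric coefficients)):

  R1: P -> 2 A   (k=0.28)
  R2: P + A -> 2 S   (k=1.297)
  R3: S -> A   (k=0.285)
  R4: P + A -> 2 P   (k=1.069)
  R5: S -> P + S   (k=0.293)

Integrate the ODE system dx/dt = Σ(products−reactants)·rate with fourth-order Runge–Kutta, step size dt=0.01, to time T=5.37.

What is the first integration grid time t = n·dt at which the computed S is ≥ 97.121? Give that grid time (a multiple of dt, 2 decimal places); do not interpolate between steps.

RK4 with dt=0.01: 537 steps to T=5.37. Trajectory (selected grid times):
t=0.00: P=22.71 S=29.82 A=12.38
t=0.60: P=24.45 S=52.08 A=0.49
t=1.19: P=28.23 S=62.51 A=0.50
t=1.79: P=33.03 S=74.88 A=0.51
t=2.39: P=38.90 S=89.44 A=0.51
t=2.67: P=42.05 S=97.11 A=0.51
t=2.68: P=42.17 S=97.39 A=0.51
t=2.98: P=45.87 S=106.33 A=0.52
t=3.58: P=54.37 S=126.66 A=0.52
t=4.18: P=64.53 S=150.79 A=0.52
t=4.77: P=76.44 S=178.92 A=0.52
t=5.37: P=90.86 S=212.88 A=0.52
S(2.67)=97.109 < 97.121 but S(2.68)=97.395 ≥ 97.121, so the first grid time is t=2.68.

Threshold first reached at t = 2.68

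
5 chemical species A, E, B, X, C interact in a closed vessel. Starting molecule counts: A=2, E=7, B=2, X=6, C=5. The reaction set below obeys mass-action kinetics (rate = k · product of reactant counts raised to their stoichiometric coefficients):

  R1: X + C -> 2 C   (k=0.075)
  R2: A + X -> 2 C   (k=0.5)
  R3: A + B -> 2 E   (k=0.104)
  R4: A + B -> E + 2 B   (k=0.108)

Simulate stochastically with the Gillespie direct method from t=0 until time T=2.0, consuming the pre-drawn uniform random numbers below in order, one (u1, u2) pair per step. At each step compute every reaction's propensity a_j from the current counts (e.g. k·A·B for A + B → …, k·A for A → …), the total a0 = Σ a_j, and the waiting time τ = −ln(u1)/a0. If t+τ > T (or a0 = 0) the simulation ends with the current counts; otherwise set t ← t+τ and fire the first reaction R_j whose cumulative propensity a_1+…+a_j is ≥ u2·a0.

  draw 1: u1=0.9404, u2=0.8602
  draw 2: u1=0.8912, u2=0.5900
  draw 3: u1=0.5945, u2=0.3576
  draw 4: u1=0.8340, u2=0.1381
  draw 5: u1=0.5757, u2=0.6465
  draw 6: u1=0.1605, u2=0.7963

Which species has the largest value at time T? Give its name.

Dominant species at T: C

t=0.000: A=2 E=7 B=2 X=6 C=5
Draw 1: a1=2.250, a2=6.000, a3=0.416, a4=0.432, a0=9.098; τ=−ln(0.9404)/9.098=0.007 → t=0.007; u2·a0=0.8602·9.098=7.826; a1=2.250 < 7.826 ≤ a1+a2=8.250 → R2 fires; A=1 E=7 B=2 X=5 C=7
Draw 2: a1=2.625, a2=2.500, a3=0.208, a4=0.216, a0=5.549; τ=−ln(0.8912)/5.549=0.021 → t=0.028; u2·a0=0.5900·5.549=3.274; a1=2.625 < 3.274 ≤ a1+a2=5.125 → R2 fires; A=0 E=7 B=2 X=4 C=9
Draw 3: a1=2.700, a2=0.000, a3=0.000, a4=0.000, a0=2.700; τ=−ln(0.5945)/2.700=0.193 → t=0.220; u2·a0=0.3576·2.700=0.966 ≤ a1=2.700 → R1 fires; A=0 E=7 B=2 X=3 C=10
Draw 4: a1=2.250, a2=0.000, a3=0.000, a4=0.000, a0=2.250; τ=−ln(0.8340)/2.250=0.081 → t=0.301; u2·a0=0.1381·2.250=0.311 ≤ a1=2.250 → R1 fires; A=0 E=7 B=2 X=2 C=11
Draw 5: a1=1.650, a2=0.000, a3=0.000, a4=0.000, a0=1.650; τ=−ln(0.5757)/1.650=0.335 → t=0.635; u2·a0=0.6465·1.650=1.067 ≤ a1=1.650 → R1 fires; A=0 E=7 B=2 X=1 C=12
Draw 6: a1=0.900, a2=0.000, a3=0.000, a4=0.000, a0=0.900; τ=−ln(0.1605)/0.900=2.033 → t=2.668 > T=2.0: stop.
At T=2.0: A=0 E=7 B=2 X=1 C=12; the largest is C.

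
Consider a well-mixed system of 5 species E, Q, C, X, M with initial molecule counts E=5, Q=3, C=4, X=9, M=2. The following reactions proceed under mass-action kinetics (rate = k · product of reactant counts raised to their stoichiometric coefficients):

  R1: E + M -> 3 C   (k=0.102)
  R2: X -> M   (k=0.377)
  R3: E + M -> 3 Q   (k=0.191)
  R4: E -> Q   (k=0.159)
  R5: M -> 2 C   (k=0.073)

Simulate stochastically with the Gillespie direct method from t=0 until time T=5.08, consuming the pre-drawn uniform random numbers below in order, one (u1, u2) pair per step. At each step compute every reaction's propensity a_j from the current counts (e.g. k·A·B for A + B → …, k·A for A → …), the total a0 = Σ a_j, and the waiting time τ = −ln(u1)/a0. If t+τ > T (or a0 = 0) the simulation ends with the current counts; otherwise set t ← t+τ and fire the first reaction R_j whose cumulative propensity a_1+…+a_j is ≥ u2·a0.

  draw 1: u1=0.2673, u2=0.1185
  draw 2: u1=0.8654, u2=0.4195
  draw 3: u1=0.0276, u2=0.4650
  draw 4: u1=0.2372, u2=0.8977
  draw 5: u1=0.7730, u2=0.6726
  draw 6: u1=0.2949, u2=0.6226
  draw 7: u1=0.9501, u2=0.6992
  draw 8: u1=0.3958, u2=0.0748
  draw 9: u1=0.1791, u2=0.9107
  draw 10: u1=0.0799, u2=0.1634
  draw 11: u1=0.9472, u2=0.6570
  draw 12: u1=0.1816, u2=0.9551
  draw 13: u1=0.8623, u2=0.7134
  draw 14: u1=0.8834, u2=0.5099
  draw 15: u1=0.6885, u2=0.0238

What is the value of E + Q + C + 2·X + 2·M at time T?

Value at T = 34

Check how each reaction changes W = E + Q + C + 2·X + 2·M (weight of products minus weight of reactants):
R1: E + M -> 3 C: (1·3) − (1·1 + 2·1) = 3 − 3 = 0
R2: X -> M: (2·1) − (2·1) = 2 − 2 = 0
R3: E + M -> 3 Q: (1·3) − (1·1 + 2·1) = 3 − 3 = 0
R4: E -> Q: (1·1) − (1·1) = 1 − 1 = 0
R5: M -> 2 C: (1·2) − (2·1) = 2 − 2 = 0
Every reaction leaves W unchanged, so W is conserved and no simulation is needed: W(T) = W(0) = 5 + 3 + 4 + 2·9 + 2·2 = 34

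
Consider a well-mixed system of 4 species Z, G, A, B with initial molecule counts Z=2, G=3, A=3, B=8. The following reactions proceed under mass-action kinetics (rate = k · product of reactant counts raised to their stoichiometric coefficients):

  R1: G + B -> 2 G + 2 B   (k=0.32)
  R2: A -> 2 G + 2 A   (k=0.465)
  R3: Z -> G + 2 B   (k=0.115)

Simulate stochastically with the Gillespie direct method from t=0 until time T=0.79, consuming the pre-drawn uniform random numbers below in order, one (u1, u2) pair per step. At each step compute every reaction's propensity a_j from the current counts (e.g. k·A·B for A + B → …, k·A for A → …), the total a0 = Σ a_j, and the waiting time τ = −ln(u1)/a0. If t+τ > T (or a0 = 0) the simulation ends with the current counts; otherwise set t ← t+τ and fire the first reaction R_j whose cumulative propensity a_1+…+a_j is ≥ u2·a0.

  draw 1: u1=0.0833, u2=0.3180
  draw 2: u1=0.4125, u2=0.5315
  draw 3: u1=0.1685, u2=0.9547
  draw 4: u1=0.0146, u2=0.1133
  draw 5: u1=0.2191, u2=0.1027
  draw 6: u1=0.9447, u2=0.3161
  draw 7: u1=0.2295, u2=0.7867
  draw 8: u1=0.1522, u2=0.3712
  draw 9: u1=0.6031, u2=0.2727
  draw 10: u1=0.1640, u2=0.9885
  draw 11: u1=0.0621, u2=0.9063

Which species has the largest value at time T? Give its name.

Dominant species at T: B

t=0.000: Z=2 G=3 A=3 B=8
Draw 1: a1=7.680, a2=1.395, a3=0.230, a0=9.305; τ=−ln(0.0833)/9.305=0.267 → t=0.267; u2·a0=0.3180·9.305=2.959 ≤ a1=7.680 → R1 fires; Z=2 G=4 A=3 B=9
Draw 2: a1=11.520, a2=1.395, a3=0.230, a0=13.145; τ=−ln(0.4125)/13.145=0.067 → t=0.334; u2·a0=0.5315·13.145=6.987 ≤ a1=11.520 → R1 fires; Z=2 G=5 A=3 B=10
Draw 3: a1=16.000, a2=1.395, a3=0.230, a0=17.625; τ=−ln(0.1685)/17.625=0.101 → t=0.435; u2·a0=0.9547·17.625=16.827; a1=16.000 < 16.827 ≤ a1+a2=17.395 → R2 fires; Z=2 G=7 A=4 B=10
Draw 4: a1=22.400, a2=1.860, a3=0.230, a0=24.490; τ=−ln(0.0146)/24.490=0.173 → t=0.608; u2·a0=0.1133·24.490=2.775 ≤ a1=22.400 → R1 fires; Z=2 G=8 A=4 B=11
Draw 5: a1=28.160, a2=1.860, a3=0.230, a0=30.250; τ=−ln(0.2191)/30.250=0.050 → t=0.658; u2·a0=0.1027·30.250=3.107 ≤ a1=28.160 → R1 fires; Z=2 G=9 A=4 B=12
Draw 6: a1=34.560, a2=1.860, a3=0.230, a0=36.650; τ=−ln(0.9447)/36.650=0.002 → t=0.660; u2·a0=0.3161·36.650=11.585 ≤ a1=34.560 → R1 fires; Z=2 G=10 A=4 B=13
Draw 7: a1=41.600, a2=1.860, a3=0.230, a0=43.690; τ=−ln(0.2295)/43.690=0.034 → t=0.694; u2·a0=0.7867·43.690=34.371 ≤ a1=41.600 → R1 fires; Z=2 G=11 A=4 B=14
Draw 8: a1=49.280, a2=1.860, a3=0.230, a0=51.370; τ=−ln(0.1522)/51.370=0.037 → t=0.730; u2·a0=0.3712·51.370=19.069 ≤ a1=49.280 → R1 fires; Z=2 G=12 A=4 B=15
Draw 9: a1=57.600, a2=1.860, a3=0.230, a0=59.690; τ=−ln(0.6031)/59.690=0.008 → t=0.739; u2·a0=0.2727·59.690=16.277 ≤ a1=57.600 → R1 fires; Z=2 G=13 A=4 B=16
Draw 10: a1=66.560, a2=1.860, a3=0.230, a0=68.650; τ=−ln(0.1640)/68.650=0.026 → t=0.765; u2·a0=0.9885·68.650=67.861; a1=66.560 < 67.861 ≤ a1+a2=68.420 → R2 fires; Z=2 G=15 A=5 B=16
Draw 11: a1=76.800, a2=2.325, a3=0.230, a0=79.355; τ=−ln(0.0621)/79.355=0.035 → t=0.800 > T=0.79: stop.
At T=0.79: Z=2 G=15 A=5 B=16; the largest is B.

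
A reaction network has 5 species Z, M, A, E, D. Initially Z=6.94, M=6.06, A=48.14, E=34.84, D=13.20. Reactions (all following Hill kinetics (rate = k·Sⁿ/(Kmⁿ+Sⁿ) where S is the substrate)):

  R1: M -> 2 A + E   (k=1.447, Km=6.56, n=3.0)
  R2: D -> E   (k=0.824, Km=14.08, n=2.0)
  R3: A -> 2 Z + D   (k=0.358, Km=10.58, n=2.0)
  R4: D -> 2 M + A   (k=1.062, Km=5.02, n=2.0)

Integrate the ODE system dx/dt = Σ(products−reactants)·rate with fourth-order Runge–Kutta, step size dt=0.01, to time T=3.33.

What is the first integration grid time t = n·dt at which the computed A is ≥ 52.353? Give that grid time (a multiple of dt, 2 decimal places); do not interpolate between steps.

Threshold first reached at t = 1.94

RK4 with dt=0.01: 333 steps to T=3.33. Trajectory (selected grid times):
t=0.00: Z=6.94 M=6.06 A=48.14 E=34.84 D=13.20
t=0.37: Z=7.19 M=6.49 A=48.86 E=35.23 D=12.84
t=0.74: Z=7.45 M=6.90 A=49.62 E=35.64 D=12.49
t=1.11: Z=7.70 M=7.27 A=50.43 E=36.07 D=12.15
t=1.48: Z=7.95 M=7.62 A=51.27 E=36.52 D=11.82
t=1.85: Z=8.21 M=7.95 A=52.15 E=36.98 D=11.49
t=1.93: Z=8.26 M=8.02 A=52.34 E=37.08 D=11.42
t=1.94: Z=8.27 M=8.03 A=52.36 E=37.09 D=11.41
t=2.22: Z=8.46 M=8.26 A=53.05 E=37.45 D=11.17
t=2.59: Z=8.72 M=8.55 A=53.97 E=37.93 D=10.85
t=2.96: Z=8.97 M=8.82 A=54.91 E=38.41 D=10.55
t=3.33: Z=9.23 M=9.07 A=55.87 E=38.90 D=10.25
A(1.93)=52.339 < 52.353 but A(1.94)=52.363 ≥ 52.353, so the first grid time is t=1.94.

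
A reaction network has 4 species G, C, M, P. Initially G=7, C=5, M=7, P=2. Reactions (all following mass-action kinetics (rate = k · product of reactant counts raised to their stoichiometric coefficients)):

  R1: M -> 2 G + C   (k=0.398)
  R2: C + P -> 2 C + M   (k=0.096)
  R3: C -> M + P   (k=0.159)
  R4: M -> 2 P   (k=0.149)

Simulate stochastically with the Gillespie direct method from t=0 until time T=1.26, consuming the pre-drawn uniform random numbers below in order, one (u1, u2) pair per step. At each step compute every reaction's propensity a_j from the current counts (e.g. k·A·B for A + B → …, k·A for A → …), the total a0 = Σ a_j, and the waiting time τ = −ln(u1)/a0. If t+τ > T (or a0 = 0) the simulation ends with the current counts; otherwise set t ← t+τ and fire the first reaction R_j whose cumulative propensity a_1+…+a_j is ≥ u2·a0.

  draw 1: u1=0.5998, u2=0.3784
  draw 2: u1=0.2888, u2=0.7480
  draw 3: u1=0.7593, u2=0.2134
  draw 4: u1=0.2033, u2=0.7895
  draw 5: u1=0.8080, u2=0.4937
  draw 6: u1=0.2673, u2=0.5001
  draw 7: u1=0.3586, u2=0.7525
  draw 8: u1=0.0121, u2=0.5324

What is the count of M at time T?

t=0.000: G=7 C=5 M=7 P=2
Draw 1: a1=2.786, a2=0.960, a3=0.795, a4=1.043, a0=5.584; τ=−ln(0.5998)/5.584=0.092 → t=0.092; u2·a0=0.3784·5.584=2.113 ≤ a1=2.786 → R1 fires; G=9 C=6 M=6 P=2
Draw 2: a1=2.388, a2=1.152, a3=0.954, a4=0.894, a0=5.388; τ=−ln(0.2888)/5.388=0.231 → t=0.322; u2·a0=0.7480·5.388=4.030; a1+a2=3.540 < 4.030 ≤ a1+…+a3=4.494 → R3 fires; G=9 C=5 M=7 P=3
Draw 3: a1=2.786, a2=1.440, a3=0.795, a4=1.043, a0=6.064; τ=−ln(0.7593)/6.064=0.045 → t=0.367; u2·a0=0.2134·6.064=1.294 ≤ a1=2.786 → R1 fires; G=11 C=6 M=6 P=3
Draw 4: a1=2.388, a2=1.728, a3=0.954, a4=0.894, a0=5.964; τ=−ln(0.2033)/5.964=0.267 → t=0.635; u2·a0=0.7895·5.964=4.709; a1+a2=4.116 < 4.709 ≤ a1+…+a3=5.070 → R3 fires; G=11 C=5 M=7 P=4
Draw 5: a1=2.786, a2=1.920, a3=0.795, a4=1.043, a0=6.544; τ=−ln(0.8080)/6.544=0.033 → t=0.667; u2·a0=0.4937·6.544=3.231; a1=2.786 < 3.231 ≤ a1+a2=4.706 → R2 fires; G=11 C=6 M=8 P=3
Draw 6: a1=3.184, a2=1.728, a3=0.954, a4=1.192, a0=7.058; τ=−ln(0.2673)/7.058=0.187 → t=0.854; u2·a0=0.5001·7.058=3.530; a1=3.184 < 3.530 ≤ a1+a2=4.912 → R2 fires; G=11 C=7 M=9 P=2
Draw 7: a1=3.582, a2=1.344, a3=1.113, a4=1.341, a0=7.380; τ=−ln(0.3586)/7.380=0.139 → t=0.993; u2·a0=0.7525·7.380=5.553; a1+a2=4.926 < 5.553 ≤ a1+…+a3=6.039 → R3 fires; G=11 C=6 M=10 P=3
Draw 8: a1=3.980, a2=1.728, a3=0.954, a4=1.490, a0=8.152; τ=−ln(0.0121)/8.152=0.542 → t=1.535 > T=1.26: stop.
Read off M at T=1.26: 10

M at T = 10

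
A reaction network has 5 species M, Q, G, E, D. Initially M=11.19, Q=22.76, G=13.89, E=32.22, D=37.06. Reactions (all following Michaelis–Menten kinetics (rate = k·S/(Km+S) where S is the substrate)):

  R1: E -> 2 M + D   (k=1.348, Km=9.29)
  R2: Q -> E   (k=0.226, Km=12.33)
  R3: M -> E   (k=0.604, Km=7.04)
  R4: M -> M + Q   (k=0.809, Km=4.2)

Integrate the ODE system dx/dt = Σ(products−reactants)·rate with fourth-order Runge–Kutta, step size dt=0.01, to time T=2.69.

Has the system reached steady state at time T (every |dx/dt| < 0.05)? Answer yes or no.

RK4 with dt=0.01: 269 steps to T=2.69. Trajectory (selected grid times):
t=0.00: M=11.19 Q=22.76 G=13.89 E=32.22 D=37.06
t=0.30: M=11.71 Q=22.89 G=13.89 E=32.06 D=37.37
t=0.60: M=12.22 Q=23.03 G=13.89 E=31.91 D=37.69
t=0.90: M=12.73 Q=23.17 G=13.89 E=31.75 D=38.00
t=1.20: M=13.24 Q=23.31 G=13.89 E=31.60 D=38.31
t=1.49: M=13.72 Q=23.44 G=13.89 E=31.46 D=38.61
t=1.79: M=14.23 Q=23.58 G=13.89 E=31.31 D=38.93
t=2.09: M=14.73 Q=23.73 G=13.89 E=31.17 D=39.24
t=2.39: M=15.23 Q=23.87 G=13.89 E=31.02 D=39.55
t=2.69: M=15.73 Q=24.02 G=13.89 E=30.88 D=39.86
Rates at T: R1=1.0363, R2=0.1493, R3=0.4172, R4=0.6385
dx/dt at T (Σ net stoichiometry × rate): M=+1.6553, Q=+0.4892, G=+0.0000, E=-0.4697, D=+1.0363
Largest |dx/dt| is |+1.6553| (M) ≥ 0.05 → not steady.

Steady state at T: no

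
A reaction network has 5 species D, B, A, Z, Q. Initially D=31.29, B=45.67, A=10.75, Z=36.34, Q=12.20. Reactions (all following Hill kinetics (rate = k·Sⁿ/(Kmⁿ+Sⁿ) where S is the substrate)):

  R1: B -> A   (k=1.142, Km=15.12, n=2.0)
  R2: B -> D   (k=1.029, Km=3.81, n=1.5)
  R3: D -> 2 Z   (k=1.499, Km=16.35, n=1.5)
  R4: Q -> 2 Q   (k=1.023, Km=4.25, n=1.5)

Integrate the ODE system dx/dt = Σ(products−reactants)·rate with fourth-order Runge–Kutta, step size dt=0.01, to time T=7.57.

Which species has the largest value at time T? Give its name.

Dominant species at T: Z

RK4 with dt=0.01: 757 steps to T=7.57. Trajectory (selected grid times):
t=0.00: D=31.29 B=45.67 A=10.75 Z=36.34 Q=12.20
t=0.84: D=31.22 B=43.97 A=11.61 Z=38.17 Q=12.92
t=1.68: D=31.15 B=42.27 A=12.47 Z=39.99 Q=13.65
t=2.52: D=31.08 B=40.58 A=13.31 Z=41.82 Q=14.38
t=3.36: D=31.01 B=38.90 A=14.15 Z=43.64 Q=15.13
t=4.21: D=30.93 B=37.22 A=14.99 Z=45.48 Q=15.89
t=5.05: D=30.86 B=35.56 A=15.81 Z=47.30 Q=16.64
t=5.89: D=30.79 B=33.92 A=16.61 Z=49.11 Q=17.41
t=6.73: D=30.71 B=32.30 A=17.41 Z=50.93 Q=18.18
t=7.57: D=30.63 B=30.69 A=18.19 Z=52.74 Q=18.95
At T=7.57: D=30.63 B=30.69 A=18.19 Z=52.74 Q=18.95; the largest is Z.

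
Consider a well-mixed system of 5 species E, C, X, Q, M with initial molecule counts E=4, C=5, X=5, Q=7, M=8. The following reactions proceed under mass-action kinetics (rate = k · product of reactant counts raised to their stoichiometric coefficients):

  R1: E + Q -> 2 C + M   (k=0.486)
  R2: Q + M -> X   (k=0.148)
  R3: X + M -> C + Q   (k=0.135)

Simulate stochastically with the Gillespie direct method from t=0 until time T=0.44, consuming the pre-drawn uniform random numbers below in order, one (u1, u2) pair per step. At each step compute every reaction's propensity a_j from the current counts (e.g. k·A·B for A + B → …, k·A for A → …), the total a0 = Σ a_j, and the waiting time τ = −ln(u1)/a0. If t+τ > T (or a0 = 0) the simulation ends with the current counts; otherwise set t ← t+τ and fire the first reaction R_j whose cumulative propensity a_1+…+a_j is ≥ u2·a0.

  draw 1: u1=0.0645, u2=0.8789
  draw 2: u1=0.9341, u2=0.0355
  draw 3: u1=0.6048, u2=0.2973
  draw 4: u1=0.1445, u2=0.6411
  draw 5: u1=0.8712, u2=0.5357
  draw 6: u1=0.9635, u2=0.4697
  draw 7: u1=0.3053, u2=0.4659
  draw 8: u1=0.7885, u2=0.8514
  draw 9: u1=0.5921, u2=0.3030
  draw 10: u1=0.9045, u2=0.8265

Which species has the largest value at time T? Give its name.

t=0.000: E=4 C=5 X=5 Q=7 M=8
Draw 1: a1=13.608, a2=8.288, a3=5.400, a0=27.296; τ=−ln(0.0645)/27.296=0.100 → t=0.100; u2·a0=0.8789·27.296=23.990; a1+a2=21.896 < 23.990 ≤ a1+…+a3=27.296 → R3 fires; E=4 C=6 X=4 Q=8 M=7
Draw 2: a1=15.552, a2=8.288, a3=3.780, a0=27.620; τ=−ln(0.9341)/27.620=0.002 → t=0.103; u2·a0=0.0355·27.620=0.981 ≤ a1=15.552 → R1 fires; E=3 C=8 X=4 Q=7 M=8
Draw 3: a1=10.206, a2=8.288, a3=4.320, a0=22.814; τ=−ln(0.6048)/22.814=0.022 → t=0.125; u2·a0=0.2973·22.814=6.783 ≤ a1=10.206 → R1 fires; E=2 C=10 X=4 Q=6 M=9
Draw 4: a1=5.832, a2=7.992, a3=4.860, a0=18.684; τ=−ln(0.1445)/18.684=0.104 → t=0.228; u2·a0=0.6411·18.684=11.978; a1=5.832 < 11.978 ≤ a1+a2=13.824 → R2 fires; E=2 C=10 X=5 Q=5 M=8
Draw 5: a1=4.860, a2=5.920, a3=5.400, a0=16.180; τ=−ln(0.8712)/16.180=0.009 → t=0.237; u2·a0=0.5357·16.180=8.668; a1=4.860 < 8.668 ≤ a1+a2=10.780 → R2 fires; E=2 C=10 X=6 Q=4 M=7
Draw 6: a1=3.888, a2=4.144, a3=5.670, a0=13.702; τ=−ln(0.9635)/13.702=0.003 → t=0.240; u2·a0=0.4697·13.702=6.436; a1=3.888 < 6.436 ≤ a1+a2=8.032 → R2 fires; E=2 C=10 X=7 Q=3 M=6
Draw 7: a1=2.916, a2=2.664, a3=5.670, a0=11.250; τ=−ln(0.3053)/11.250=0.105 → t=0.345; u2·a0=0.4659·11.250=5.241; a1=2.916 < 5.241 ≤ a1+a2=5.580 → R2 fires; E=2 C=10 X=8 Q=2 M=5
Draw 8: a1=1.944, a2=1.480, a3=5.400, a0=8.824; τ=−ln(0.7885)/8.824=0.027 → t=0.372; u2·a0=0.8514·8.824=7.513; a1+a2=3.424 < 7.513 ≤ a1+…+a3=8.824 → R3 fires; E=2 C=11 X=7 Q=3 M=4
Draw 9: a1=2.916, a2=1.776, a3=3.780, a0=8.472; τ=−ln(0.5921)/8.472=0.062 → t=0.434; u2·a0=0.3030·8.472=2.567 ≤ a1=2.916 → R1 fires; E=1 C=13 X=7 Q=2 M=5
Draw 10: a1=0.972, a2=1.480, a3=4.725, a0=7.177; τ=−ln(0.9045)/7.177=0.014 → t=0.448 > T=0.44: stop.
At T=0.44: E=1 C=13 X=7 Q=2 M=5; the largest is C.

Dominant species at T: C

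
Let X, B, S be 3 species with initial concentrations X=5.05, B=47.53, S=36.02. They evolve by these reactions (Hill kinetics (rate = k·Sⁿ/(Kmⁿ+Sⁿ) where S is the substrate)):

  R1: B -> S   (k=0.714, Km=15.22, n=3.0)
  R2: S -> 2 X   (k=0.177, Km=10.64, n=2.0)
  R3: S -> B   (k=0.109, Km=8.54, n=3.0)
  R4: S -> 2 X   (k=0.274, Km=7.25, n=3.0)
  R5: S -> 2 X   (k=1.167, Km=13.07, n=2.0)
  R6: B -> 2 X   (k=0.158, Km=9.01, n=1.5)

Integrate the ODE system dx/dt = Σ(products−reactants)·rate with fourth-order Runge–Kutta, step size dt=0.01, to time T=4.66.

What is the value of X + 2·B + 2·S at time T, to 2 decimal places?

Value at T = 172.15

Check how each reaction changes W = X + 2·B + 2·S (weight of products minus weight of reactants):
R1: B -> S: (2·1) − (2·1) = 2 − 2 = 0
R2: S -> 2 X: (1·2) − (2·1) = 2 − 2 = 0
R3: S -> B: (2·1) − (2·1) = 2 − 2 = 0
R4: S -> 2 X: (1·2) − (2·1) = 2 − 2 = 0
R5: S -> 2 X: (1·2) − (2·1) = 2 − 2 = 0
R6: B -> 2 X: (1·2) − (2·1) = 2 − 2 = 0
Every reaction leaves W unchanged, so W is conserved and no simulation is needed: W(T) = W(0) = 5.05 + 2·47.53 + 2·36.02 = 172.15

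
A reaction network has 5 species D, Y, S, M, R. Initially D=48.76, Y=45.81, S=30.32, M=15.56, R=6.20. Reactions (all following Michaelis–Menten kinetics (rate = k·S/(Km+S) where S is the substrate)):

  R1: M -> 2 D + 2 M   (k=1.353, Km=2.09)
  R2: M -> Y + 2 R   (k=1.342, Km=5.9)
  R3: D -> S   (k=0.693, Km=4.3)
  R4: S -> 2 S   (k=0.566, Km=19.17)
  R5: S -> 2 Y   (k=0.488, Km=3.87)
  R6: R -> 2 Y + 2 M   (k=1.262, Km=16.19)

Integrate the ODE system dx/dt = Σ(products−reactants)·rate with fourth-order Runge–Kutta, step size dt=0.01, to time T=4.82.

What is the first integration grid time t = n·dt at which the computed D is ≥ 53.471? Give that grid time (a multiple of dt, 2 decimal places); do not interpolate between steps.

Threshold first reached at t = 2.67

RK4 with dt=0.01: 482 steps to T=4.82. Trajectory (selected grid times):
t=0.00: D=48.76 Y=45.81 S=30.32 M=15.56 R=6.20
t=0.54: D=49.71 Y=47.20 S=30.62 M=16.07 R=7.06
t=1.07: D=50.64 Y=48.61 S=30.91 M=16.61 R=7.89
t=1.61: D=51.59 Y=50.07 S=31.21 M=17.18 R=8.73
t=2.14: D=52.54 Y=51.55 S=31.51 M=17.78 R=9.56
t=2.66: D=53.46 Y=53.03 S=31.80 M=18.38 R=10.36
t=2.67: D=53.48 Y=53.06 S=31.80 M=18.39 R=10.37
t=2.68: D=53.50 Y=53.08 S=31.81 M=18.40 R=10.39
t=3.21: D=54.45 Y=54.62 S=32.11 M=19.04 R=11.20
t=3.75: D=55.42 Y=56.22 S=32.41 M=19.72 R=12.03
t=4.28: D=56.38 Y=57.81 S=32.71 M=20.40 R=12.84
t=4.82: D=57.36 Y=59.46 S=33.01 M=21.11 R=13.66
D(2.66)=53.465 < 53.471 but D(2.67)=53.482 ≥ 53.471, so the first grid time is t=2.67.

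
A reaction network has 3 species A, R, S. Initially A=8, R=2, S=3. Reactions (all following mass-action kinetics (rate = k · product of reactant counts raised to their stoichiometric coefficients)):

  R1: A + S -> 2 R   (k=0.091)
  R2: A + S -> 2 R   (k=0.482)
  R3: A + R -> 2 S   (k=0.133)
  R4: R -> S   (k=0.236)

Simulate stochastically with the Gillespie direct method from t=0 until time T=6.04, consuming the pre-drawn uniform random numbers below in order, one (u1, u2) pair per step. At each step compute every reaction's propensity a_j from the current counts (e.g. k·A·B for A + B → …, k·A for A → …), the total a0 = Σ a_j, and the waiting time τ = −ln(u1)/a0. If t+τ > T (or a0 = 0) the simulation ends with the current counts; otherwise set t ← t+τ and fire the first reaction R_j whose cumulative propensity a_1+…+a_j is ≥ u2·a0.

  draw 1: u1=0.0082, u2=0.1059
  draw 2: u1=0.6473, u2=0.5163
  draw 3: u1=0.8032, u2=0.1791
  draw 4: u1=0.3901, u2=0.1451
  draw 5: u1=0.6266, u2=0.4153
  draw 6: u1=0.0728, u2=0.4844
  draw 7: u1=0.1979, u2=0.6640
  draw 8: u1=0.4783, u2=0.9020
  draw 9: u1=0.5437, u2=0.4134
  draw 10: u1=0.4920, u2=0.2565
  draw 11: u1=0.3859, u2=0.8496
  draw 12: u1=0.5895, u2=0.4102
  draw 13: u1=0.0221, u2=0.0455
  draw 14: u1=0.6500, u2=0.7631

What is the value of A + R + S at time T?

Value at T = 13

Check how each reaction changes W = A + R + S (weight of products minus weight of reactants):
R1: A + S -> 2 R: (1·2) − (1·1 + 1·1) = 2 − 2 = 0
R2: A + S -> 2 R: (1·2) − (1·1 + 1·1) = 2 − 2 = 0
R3: A + R -> 2 S: (1·2) − (1·1 + 1·1) = 2 − 2 = 0
R4: R -> S: (1·1) − (1·1) = 1 − 1 = 0
Every reaction leaves W unchanged, so W is conserved and no simulation is needed: W(T) = W(0) = 8 + 2 + 3 = 13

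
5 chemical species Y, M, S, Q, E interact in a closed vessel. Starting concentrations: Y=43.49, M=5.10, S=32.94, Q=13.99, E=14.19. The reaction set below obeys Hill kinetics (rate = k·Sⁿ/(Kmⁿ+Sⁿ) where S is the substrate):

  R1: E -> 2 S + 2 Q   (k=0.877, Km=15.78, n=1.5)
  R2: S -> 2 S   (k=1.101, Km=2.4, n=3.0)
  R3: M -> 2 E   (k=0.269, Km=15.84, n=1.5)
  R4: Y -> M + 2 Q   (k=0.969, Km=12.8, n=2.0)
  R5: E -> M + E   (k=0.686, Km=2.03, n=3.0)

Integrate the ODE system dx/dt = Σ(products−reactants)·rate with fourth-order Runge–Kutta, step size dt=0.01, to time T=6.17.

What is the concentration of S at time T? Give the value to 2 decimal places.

S at T = 44.49

RK4 with dt=0.01: 617 steps to T=6.17. Trajectory (selected grid times):
t=0.00: Y=43.49 M=5.10 S=32.94 Q=13.99 E=14.19
t=0.69: Y=42.88 M=6.15 S=34.25 Q=15.77 E=13.98
t=1.37: Y=42.27 M=7.18 S=35.54 Q=17.52 E=13.79
t=2.06: Y=41.66 M=8.22 S=36.84 Q=19.29 E=13.61
t=2.74: Y=41.06 M=9.23 S=38.12 Q=21.02 E=13.45
t=3.43: Y=40.45 M=10.25 S=39.41 Q=22.76 E=13.31
t=4.11: Y=39.85 M=11.25 S=40.67 Q=24.48 E=13.18
t=4.80: Y=39.25 M=12.26 S=41.96 Q=26.21 E=13.06
t=5.48: Y=38.65 M=13.24 S=43.22 Q=27.91 E=12.96
t=6.17: Y=38.05 M=14.23 S=44.49 Q=29.63 E=12.87
Read off S at T=6.17: 44.49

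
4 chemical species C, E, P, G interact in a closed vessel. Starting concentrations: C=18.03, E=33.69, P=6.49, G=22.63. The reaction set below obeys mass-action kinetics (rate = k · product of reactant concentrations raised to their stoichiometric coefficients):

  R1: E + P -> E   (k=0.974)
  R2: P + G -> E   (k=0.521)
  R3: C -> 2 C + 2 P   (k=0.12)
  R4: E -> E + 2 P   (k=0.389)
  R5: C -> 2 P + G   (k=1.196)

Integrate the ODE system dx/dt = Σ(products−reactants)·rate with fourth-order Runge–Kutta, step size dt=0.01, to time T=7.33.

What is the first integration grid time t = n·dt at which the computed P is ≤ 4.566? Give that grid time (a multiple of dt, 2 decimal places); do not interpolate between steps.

RK4 with dt=0.01: 733 steps to T=7.33. Trajectory (selected grid times):
t=0.00: C=18.03 E=33.69 P=6.49 G=22.63
t=0.01: C=17.84 E=34.34 P=4.74 G=22.20
t=0.02: C=17.65 E=34.81 P=3.61 G=21.93
t=0.81: C=7.54 E=46.55 P=1.00 G=21.43
t=1.63: C=3.12 E=54.20 P=0.81 G=18.69
t=2.44: C=1.31 E=59.75 P=0.76 G=15.16
t=3.26: C=0.54 E=64.05 P=0.75 G=11.71
t=4.07: C=0.23 E=67.28 P=0.75 G=8.82
t=4.89: C=0.09 E=69.75 P=0.76 G=6.50
t=5.70: C=0.04 E=71.57 P=0.77 G=4.75
t=6.52: C=0.02 E=72.91 P=0.78 G=3.43
t=7.33: C=0.01 E=73.88 P=0.78 G=2.48
P(0.01)=4.740 > 4.566 but P(0.02)=3.610 ≤ 4.566, so the first grid time is t=0.02.

Threshold first reached at t = 0.02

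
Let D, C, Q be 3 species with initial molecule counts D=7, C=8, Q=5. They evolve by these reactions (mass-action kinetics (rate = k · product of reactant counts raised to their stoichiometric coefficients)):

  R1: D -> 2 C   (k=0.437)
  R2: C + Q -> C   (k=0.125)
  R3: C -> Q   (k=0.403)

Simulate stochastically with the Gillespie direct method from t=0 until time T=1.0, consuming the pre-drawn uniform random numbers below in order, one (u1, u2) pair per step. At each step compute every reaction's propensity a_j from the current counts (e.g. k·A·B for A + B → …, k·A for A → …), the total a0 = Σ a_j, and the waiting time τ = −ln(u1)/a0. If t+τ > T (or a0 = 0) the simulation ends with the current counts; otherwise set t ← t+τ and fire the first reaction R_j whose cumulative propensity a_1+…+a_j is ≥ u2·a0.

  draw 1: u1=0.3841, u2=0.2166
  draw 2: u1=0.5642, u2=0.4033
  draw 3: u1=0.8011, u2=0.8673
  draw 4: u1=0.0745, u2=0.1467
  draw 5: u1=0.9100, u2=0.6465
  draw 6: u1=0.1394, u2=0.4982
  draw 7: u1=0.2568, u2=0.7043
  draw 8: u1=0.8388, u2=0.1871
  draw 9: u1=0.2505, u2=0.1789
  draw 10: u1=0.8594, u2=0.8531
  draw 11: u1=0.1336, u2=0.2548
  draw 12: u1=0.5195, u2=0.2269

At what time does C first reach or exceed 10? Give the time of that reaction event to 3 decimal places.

Threshold first reached at t = 0.085

t=0.000: D=7 C=8 Q=5
Draw 1: a1=3.059, a2=5.000, a3=3.224, a0=11.283; τ=−ln(0.3841)/11.283=0.085 → t=0.085; u2·a0=0.2166·11.283=2.444 ≤ a1=3.059 → R1 fires; D=6 C=10 Q=5
Draw 2: a1=2.622, a2=6.250, a3=4.030, a0=12.902; τ=−ln(0.5642)/12.902=0.044 → t=0.129; u2·a0=0.4033·12.902=5.203; a1=2.622 < 5.203 ≤ a1+a2=8.872 → R2 fires; D=6 C=10 Q=4
Draw 3: a1=2.622, a2=5.000, a3=4.030, a0=11.652; τ=−ln(0.8011)/11.652=0.019 → t=0.148; u2·a0=0.8673·11.652=10.106; a1+a2=7.622 < 10.106 ≤ a1+…+a3=11.652 → R3 fires; D=6 C=9 Q=5
Draw 4: a1=2.622, a2=5.625, a3=3.627, a0=11.874; τ=−ln(0.0745)/11.874=0.219 → t=0.367; u2·a0=0.1467·11.874=1.742 ≤ a1=2.622 → R1 fires; D=5 C=11 Q=5
Draw 5: a1=2.185, a2=6.875, a3=4.433, a0=13.493; τ=−ln(0.9100)/13.493=0.007 → t=0.374; u2·a0=0.6465·13.493=8.723; a1=2.185 < 8.723 ≤ a1+a2=9.060 → R2 fires; D=5 C=11 Q=4
Draw 6: a1=2.185, a2=5.500, a3=4.433, a0=12.118; τ=−ln(0.1394)/12.118=0.163 → t=0.536; u2·a0=0.4982·12.118=6.037; a1=2.185 < 6.037 ≤ a1+a2=7.685 → R2 fires; D=5 C=11 Q=3
Draw 7: a1=2.185, a2=4.125, a3=4.433, a0=10.743; τ=−ln(0.2568)/10.743=0.127 → t=0.663; u2·a0=0.7043·10.743=7.566; a1+a2=6.310 < 7.566 ≤ a1+…+a3=10.743 → R3 fires; D=5 C=10 Q=4
Draw 8: a1=2.185, a2=5.000, a3=4.030, a0=11.215; τ=−ln(0.8388)/11.215=0.016 → t=0.679; u2·a0=0.1871·11.215=2.098 ≤ a1=2.185 → R1 fires; D=4 C=12 Q=4
Draw 9: a1=1.748, a2=6.000, a3=4.836, a0=12.584; τ=−ln(0.2505)/12.584=0.110 → t=0.789; u2·a0=0.1789·12.584=2.251; a1=1.748 < 2.251 ≤ a1+a2=7.748 → R2 fires; D=4 C=12 Q=3
Draw 10: a1=1.748, a2=4.500, a3=4.836, a0=11.084; τ=−ln(0.8594)/11.084=0.014 → t=0.802; u2·a0=0.8531·11.084=9.456; a1+a2=6.248 < 9.456 ≤ a1+…+a3=11.084 → R3 fires; D=4 C=11 Q=4
Draw 11: a1=1.748, a2=5.500, a3=4.433, a0=11.681; τ=−ln(0.1336)/11.681=0.172 → t=0.975; u2·a0=0.2548·11.681=2.976; a1=1.748 < 2.976 ≤ a1+a2=7.248 → R2 fires; D=4 C=11 Q=3
Draw 12: a1=1.748, a2=4.125, a3=4.433, a0=10.306; τ=−ln(0.5195)/10.306=0.064 → t=1.038 > T=1.0: stop.
C first becomes ≥ 10 when it reaches 10 at the event at t=0.085.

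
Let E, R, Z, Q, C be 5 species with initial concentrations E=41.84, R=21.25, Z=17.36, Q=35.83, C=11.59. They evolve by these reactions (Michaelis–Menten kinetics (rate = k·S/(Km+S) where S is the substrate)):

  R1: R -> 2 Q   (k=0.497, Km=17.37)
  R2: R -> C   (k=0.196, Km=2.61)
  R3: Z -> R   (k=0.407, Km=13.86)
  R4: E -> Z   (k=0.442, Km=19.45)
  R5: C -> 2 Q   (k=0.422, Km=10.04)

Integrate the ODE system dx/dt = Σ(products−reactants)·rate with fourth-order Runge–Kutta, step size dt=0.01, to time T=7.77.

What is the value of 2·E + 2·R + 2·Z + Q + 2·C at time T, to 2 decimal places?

Value at T = 219.91

Check how each reaction changes W = 2·E + 2·R + 2·Z + Q + 2·C (weight of products minus weight of reactants):
R1: R -> 2 Q: (1·2) − (2·1) = 2 − 2 = 0
R2: R -> C: (2·1) − (2·1) = 2 − 2 = 0
R3: Z -> R: (2·1) − (2·1) = 2 − 2 = 0
R4: E -> Z: (2·1) − (2·1) = 2 − 2 = 0
R5: C -> 2 Q: (1·2) − (2·1) = 2 − 2 = 0
Every reaction leaves W unchanged, so W is conserved and no simulation is needed: W(T) = W(0) = 2·41.84 + 2·21.25 + 2·17.36 + 35.83 + 2·11.59 = 219.91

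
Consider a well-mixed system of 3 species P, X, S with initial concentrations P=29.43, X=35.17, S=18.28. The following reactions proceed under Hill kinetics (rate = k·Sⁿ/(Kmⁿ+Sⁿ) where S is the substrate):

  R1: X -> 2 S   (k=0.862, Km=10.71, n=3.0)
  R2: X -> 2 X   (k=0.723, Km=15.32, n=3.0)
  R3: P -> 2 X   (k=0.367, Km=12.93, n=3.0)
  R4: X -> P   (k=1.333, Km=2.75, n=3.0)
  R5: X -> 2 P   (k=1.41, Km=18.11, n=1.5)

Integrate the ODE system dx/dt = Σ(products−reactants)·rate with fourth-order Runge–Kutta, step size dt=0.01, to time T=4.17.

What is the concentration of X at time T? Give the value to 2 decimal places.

RK4 with dt=0.01: 417 steps to T=4.17. Trajectory (selected grid times):
t=0.00: P=29.43 X=35.17 S=18.28
t=0.46: P=30.83 X=34.32 S=19.05
t=0.93: P=32.25 X=33.46 S=19.84
t=1.39: P=33.62 X=32.62 S=20.60
t=1.85: P=34.99 X=31.79 S=21.37
t=2.32: P=36.37 X=30.95 S=22.15
t=2.78: P=37.71 X=30.13 S=22.91
t=3.24: P=39.04 X=29.32 S=23.66
t=3.71: P=40.39 X=28.49 S=24.44
t=4.17: P=41.69 X=27.69 S=25.19
Read off X at T=4.17: 27.69

X at T = 27.69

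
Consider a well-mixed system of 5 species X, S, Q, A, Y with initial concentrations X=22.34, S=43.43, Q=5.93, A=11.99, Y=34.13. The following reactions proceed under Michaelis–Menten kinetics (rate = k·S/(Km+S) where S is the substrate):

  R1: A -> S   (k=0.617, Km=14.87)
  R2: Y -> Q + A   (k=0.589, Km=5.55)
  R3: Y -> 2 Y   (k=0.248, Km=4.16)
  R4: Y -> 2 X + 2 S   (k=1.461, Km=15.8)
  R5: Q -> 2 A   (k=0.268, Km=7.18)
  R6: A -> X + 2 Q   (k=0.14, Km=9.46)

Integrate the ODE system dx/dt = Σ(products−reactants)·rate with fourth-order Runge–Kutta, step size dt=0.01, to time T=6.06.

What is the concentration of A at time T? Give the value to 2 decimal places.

RK4 with dt=0.01: 606 steps to T=6.06. Trajectory (selected grid times):
t=0.00: X=22.34 S=43.43 Q=5.93 A=11.99 Y=34.13
t=0.67: X=23.73 S=44.95 Q=6.29 A=12.26 Y=33.27
t=1.35: X=25.12 S=46.48 Q=6.66 A=12.53 Y=32.41
t=2.02: X=26.49 S=47.98 Q=7.01 A=12.79 Y=31.56
t=2.69: X=27.84 S=49.47 Q=7.37 A=13.06 Y=30.73
t=3.37: X=29.20 S=50.98 Q=7.72 A=13.33 Y=29.88
t=4.04: X=30.53 S=52.45 Q=8.07 A=13.60 Y=29.06
t=4.71: X=31.85 S=53.91 Q=8.42 A=13.87 Y=28.24
t=5.39: X=33.17 S=55.38 Q=8.76 A=14.14 Y=27.42
t=6.06: X=34.46 S=56.82 Q=9.10 A=14.41 Y=26.62
Read off A at T=6.06: 14.41

A at T = 14.41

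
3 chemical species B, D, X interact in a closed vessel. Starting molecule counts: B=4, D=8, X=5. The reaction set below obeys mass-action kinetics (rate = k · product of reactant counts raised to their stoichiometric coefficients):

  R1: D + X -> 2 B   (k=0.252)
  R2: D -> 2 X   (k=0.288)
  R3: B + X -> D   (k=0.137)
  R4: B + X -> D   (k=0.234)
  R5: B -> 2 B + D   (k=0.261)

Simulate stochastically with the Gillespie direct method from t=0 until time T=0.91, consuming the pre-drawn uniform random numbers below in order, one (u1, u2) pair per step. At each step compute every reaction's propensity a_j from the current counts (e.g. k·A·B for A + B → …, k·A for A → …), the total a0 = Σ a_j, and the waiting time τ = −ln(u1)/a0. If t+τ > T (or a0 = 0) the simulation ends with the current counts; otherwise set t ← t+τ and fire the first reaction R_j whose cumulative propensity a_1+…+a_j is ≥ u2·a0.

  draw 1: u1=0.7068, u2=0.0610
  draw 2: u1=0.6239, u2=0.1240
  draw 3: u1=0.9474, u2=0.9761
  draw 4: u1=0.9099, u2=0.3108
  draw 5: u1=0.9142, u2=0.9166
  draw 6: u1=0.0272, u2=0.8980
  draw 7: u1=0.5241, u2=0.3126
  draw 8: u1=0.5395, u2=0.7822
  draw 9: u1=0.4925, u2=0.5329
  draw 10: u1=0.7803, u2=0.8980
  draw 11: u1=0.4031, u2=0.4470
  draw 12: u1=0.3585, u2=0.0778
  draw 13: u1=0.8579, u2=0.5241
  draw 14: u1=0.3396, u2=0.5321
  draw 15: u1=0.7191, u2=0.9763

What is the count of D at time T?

t=0.000: B=4 D=8 X=5
Draw 1: a1=10.080, a2=2.304, a3=2.740, a4=4.680, a5=1.044, a0=20.848; τ=−ln(0.7068)/20.848=0.017 → t=0.017; u2·a0=0.0610·20.848=1.272 ≤ a1=10.080 → R1 fires; B=6 D=7 X=4
Draw 2: a1=7.056, a2=2.016, a3=3.288, a4=5.616, a5=1.566, a0=19.542; τ=−ln(0.6239)/19.542=0.024 → t=0.041; u2·a0=0.1240·19.542=2.423 ≤ a1=7.056 → R1 fires; B=8 D=6 X=3
Draw 3: a1=4.536, a2=1.728, a3=3.288, a4=5.616, a5=2.088, a0=17.256; τ=−ln(0.9474)/17.256=0.003 → t=0.044; u2·a0=0.9761·17.256=16.844; a1+…+a4=15.168 < 16.844 ≤ a1+…+a5=17.256 → R5 fires; B=9 D=7 X=3
Draw 4: a1=5.292, a2=2.016, a3=3.699, a4=6.318, a5=2.349, a0=19.674; τ=−ln(0.9099)/19.674=0.005 → t=0.049; u2·a0=0.3108·19.674=6.115; a1=5.292 < 6.115 ≤ a1+a2=7.308 → R2 fires; B=9 D=6 X=5
Draw 5: a1=7.560, a2=1.728, a3=6.165, a4=10.530, a5=2.349, a0=28.332; τ=−ln(0.9142)/28.332=0.003 → t=0.052; u2·a0=0.9166·28.332=25.969; a1+…+a3=15.453 < 25.969 ≤ a1+…+a4=25.983 → R4 fires; B=8 D=7 X=4
Draw 6: a1=7.056, a2=2.016, a3=4.384, a4=7.488, a5=2.088, a0=23.032; τ=−ln(0.0272)/23.032=0.157 → t=0.208; u2·a0=0.8980·23.032=20.683; a1+…+a3=13.456 < 20.683 ≤ a1+…+a4=20.944 → R4 fires; B=7 D=8 X=3
Draw 7: a1=6.048, a2=2.304, a3=2.877, a4=4.914, a5=1.827, a0=17.970; τ=−ln(0.5241)/17.970=0.036 → t=0.244; u2·a0=0.3126·17.970=5.617 ≤ a1=6.048 → R1 fires; B=9 D=7 X=2
Draw 8: a1=3.528, a2=2.016, a3=2.466, a4=4.212, a5=2.349, a0=14.571; τ=−ln(0.5395)/14.571=0.042 → t=0.287; u2·a0=0.7822·14.571=11.397; a1+…+a3=8.010 < 11.397 ≤ a1+…+a4=12.222 → R4 fires; B=8 D=8 X=1
Draw 9: a1=2.016, a2=2.304, a3=1.096, a4=1.872, a5=2.088, a0=9.376; τ=−ln(0.4925)/9.376=0.076 → t=0.362; u2·a0=0.5329·9.376=4.996; a1+a2=4.320 < 4.996 ≤ a1+…+a3=5.416 → R3 fires; B=7 D=9 X=0
Draw 10: a1=0.000, a2=2.592, a3=0.000, a4=0.000, a5=1.827, a0=4.419; τ=−ln(0.7803)/4.419=0.056 → t=0.418; u2·a0=0.8980·4.419=3.968; a1+…+a4=2.592 < 3.968 ≤ a1+…+a5=4.419 → R5 fires; B=8 D=10 X=0
Draw 11: a1=0.000, a2=2.880, a3=0.000, a4=0.000, a5=2.088, a0=4.968; τ=−ln(0.4031)/4.968=0.183 → t=0.601; u2·a0=0.4470·4.968=2.221; a1=0.000 < 2.221 ≤ a1+a2=2.880 → R2 fires; B=8 D=9 X=2
Draw 12: a1=4.536, a2=2.592, a3=2.192, a4=3.744, a5=2.088, a0=15.152; τ=−ln(0.3585)/15.152=0.068 → t=0.669; u2·a0=0.0778·15.152=1.179 ≤ a1=4.536 → R1 fires; B=10 D=8 X=1
Draw 13: a1=2.016, a2=2.304, a3=1.370, a4=2.340, a5=2.610, a0=10.640; τ=−ln(0.8579)/10.640=0.014 → t=0.683; u2·a0=0.5241·10.640=5.576; a1+a2=4.320 < 5.576 ≤ a1+…+a3=5.690 → R3 fires; B=9 D=9 X=0
Draw 14: a1=0.000, a2=2.592, a3=0.000, a4=0.000, a5=2.349, a0=4.941; τ=−ln(0.3396)/4.941=0.219 → t=0.902; u2·a0=0.5321·4.941=2.629; a1+…+a4=2.592 < 2.629 ≤ a1+…+a5=4.941 → R5 fires; B=10 D=10 X=0
Draw 15: a1=0.000, a2=2.880, a3=0.000, a4=0.000, a5=2.610, a0=5.490; τ=−ln(0.7191)/5.490=0.060 → t=0.962 > T=0.91: stop.
Read off D at T=0.91: 10

D at T = 10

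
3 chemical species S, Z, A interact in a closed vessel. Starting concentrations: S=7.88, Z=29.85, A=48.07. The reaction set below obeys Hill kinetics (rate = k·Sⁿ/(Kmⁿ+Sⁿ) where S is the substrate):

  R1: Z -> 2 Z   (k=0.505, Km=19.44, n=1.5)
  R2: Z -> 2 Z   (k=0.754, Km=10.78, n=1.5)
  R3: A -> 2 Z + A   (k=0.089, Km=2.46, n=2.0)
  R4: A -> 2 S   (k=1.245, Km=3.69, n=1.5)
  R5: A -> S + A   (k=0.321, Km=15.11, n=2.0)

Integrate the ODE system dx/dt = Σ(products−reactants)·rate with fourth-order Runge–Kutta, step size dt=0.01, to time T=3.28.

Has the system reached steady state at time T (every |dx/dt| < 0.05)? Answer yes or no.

RK4 with dt=0.01: 328 steps to T=3.28. Trajectory (selected grid times):
t=0.00: S=7.88 Z=29.85 A=48.07
t=0.36: S=8.86 Z=30.26 A=47.63
t=0.73: S=9.87 Z=30.68 A=47.18
t=1.09: S=10.85 Z=31.09 A=46.74
t=1.46: S=11.86 Z=31.51 A=46.29
t=1.82: S=12.84 Z=31.92 A=45.85
t=2.19: S=13.85 Z=32.35 A=45.40
t=2.55: S=14.83 Z=32.77 A=44.96
t=2.92: S=15.84 Z=33.20 A=44.51
t=3.28: S=16.82 Z=33.61 A=44.08
Rates at T: R1=0.3507, R2=0.6381, R3=0.0887, R4=1.2156, R5=0.2872
dx/dt at T (Σ net stoichiometry × rate): S=+2.7184, Z=+1.1663, A=-1.2156
Largest |dx/dt| is |+2.7184| (S) ≥ 0.05 → not steady.

Steady state at T: no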